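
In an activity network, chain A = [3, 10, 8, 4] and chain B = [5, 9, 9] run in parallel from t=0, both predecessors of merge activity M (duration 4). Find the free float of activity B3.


ES(B3) = sum of predecessors on chain B = 14
EF(B3) = ES + duration = 14 + 9 = 23
Successor of B3 is M. ES(M) = max(sum(A), sum(B)) = max(25, 23) = 25
Free float = ES(successor) - EF(current) = 25 - 23 = 2

2


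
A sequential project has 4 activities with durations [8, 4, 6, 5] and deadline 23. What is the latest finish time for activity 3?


LF(activity 3) = deadline - sum of successor durations
Successors: activities 4 through 4 with durations [5]
Sum of successor durations = 5
LF = 23 - 5 = 18

18


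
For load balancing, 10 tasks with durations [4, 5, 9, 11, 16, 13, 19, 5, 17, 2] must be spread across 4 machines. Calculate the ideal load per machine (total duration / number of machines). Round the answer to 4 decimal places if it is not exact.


Total processing time = 4 + 5 + 9 + 11 + 16 + 13 + 19 + 5 + 17 + 2 = 101
Number of machines = 4
Ideal balanced load = 101 / 4 = 25.25

25.25


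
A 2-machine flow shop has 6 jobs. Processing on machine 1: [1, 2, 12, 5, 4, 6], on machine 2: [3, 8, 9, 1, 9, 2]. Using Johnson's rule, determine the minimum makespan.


Apply Johnson's rule:
  Group 1 (a <= b): [(1, 1, 3), (2, 2, 8), (5, 4, 9)]
  Group 2 (a > b): [(3, 12, 9), (6, 6, 2), (4, 5, 1)]
Optimal job order: [1, 2, 5, 3, 6, 4]
Schedule:
  Job 1: M1 done at 1, M2 done at 4
  Job 2: M1 done at 3, M2 done at 12
  Job 5: M1 done at 7, M2 done at 21
  Job 3: M1 done at 19, M2 done at 30
  Job 6: M1 done at 25, M2 done at 32
  Job 4: M1 done at 30, M2 done at 33
Makespan = 33

33


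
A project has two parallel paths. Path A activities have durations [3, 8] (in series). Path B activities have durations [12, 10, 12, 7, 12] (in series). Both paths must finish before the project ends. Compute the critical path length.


Path A total = 3 + 8 = 11
Path B total = 12 + 10 + 12 + 7 + 12 = 53
Critical path = longest path = max(11, 53) = 53

53


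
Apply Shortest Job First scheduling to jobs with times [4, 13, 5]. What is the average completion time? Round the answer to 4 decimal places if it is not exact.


SJF order (ascending): [4, 5, 13]
Completion times:
  Job 1: burst=4, C=4
  Job 2: burst=5, C=9
  Job 3: burst=13, C=22
Average completion = 35/3 = 11.6667

11.6667


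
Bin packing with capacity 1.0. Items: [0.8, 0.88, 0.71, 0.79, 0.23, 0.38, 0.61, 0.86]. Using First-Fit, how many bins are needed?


Place items sequentially using First-Fit:
  Item 0.8 -> new Bin 1
  Item 0.88 -> new Bin 2
  Item 0.71 -> new Bin 3
  Item 0.79 -> new Bin 4
  Item 0.23 -> Bin 3 (now 0.94)
  Item 0.38 -> new Bin 5
  Item 0.61 -> Bin 5 (now 0.99)
  Item 0.86 -> new Bin 6
Total bins used = 6

6


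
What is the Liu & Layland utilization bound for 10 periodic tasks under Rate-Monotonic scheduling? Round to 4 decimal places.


Compute 2^(1/10) = 1.0717734625
Subtract 1: 1.0717734625 - 1 = 0.0717734625
Multiply by n: 10 * 0.0717734625 = 0.7177346250
Round to 4 dp: 0.7177

0.7177


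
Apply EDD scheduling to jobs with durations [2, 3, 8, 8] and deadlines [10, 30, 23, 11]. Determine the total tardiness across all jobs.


Sort by due date (EDD order): [(2, 10), (8, 11), (8, 23), (3, 30)]
Compute completion times and tardiness:
  Job 1: p=2, d=10, C=2, tardiness=max(0,2-10)=0
  Job 2: p=8, d=11, C=10, tardiness=max(0,10-11)=0
  Job 3: p=8, d=23, C=18, tardiness=max(0,18-23)=0
  Job 4: p=3, d=30, C=21, tardiness=max(0,21-30)=0
Total tardiness = 0

0


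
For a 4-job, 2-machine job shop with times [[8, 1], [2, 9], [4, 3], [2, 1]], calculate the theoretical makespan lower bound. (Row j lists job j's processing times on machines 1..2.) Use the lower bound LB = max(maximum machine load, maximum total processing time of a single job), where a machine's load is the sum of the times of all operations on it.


Machine loads:
  Machine 1: 8 + 2 + 4 + 2 = 16
  Machine 2: 1 + 9 + 3 + 1 = 14
Max machine load = 16
Job totals:
  Job 1: 9
  Job 2: 11
  Job 3: 7
  Job 4: 3
Max job total = 11
Lower bound = max(16, 11) = 16

16


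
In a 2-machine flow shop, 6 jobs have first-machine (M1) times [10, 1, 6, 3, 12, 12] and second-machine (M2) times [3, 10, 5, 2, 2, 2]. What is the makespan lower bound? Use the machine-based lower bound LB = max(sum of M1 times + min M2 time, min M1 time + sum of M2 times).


LB1 = sum(M1 times) + min(M2 times) = 44 + 2 = 46
LB2 = min(M1 times) + sum(M2 times) = 1 + 24 = 25
Lower bound = max(LB1, LB2) = max(46, 25) = 46

46


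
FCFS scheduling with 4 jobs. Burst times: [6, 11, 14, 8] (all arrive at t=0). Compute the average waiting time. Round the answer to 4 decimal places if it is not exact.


FCFS order (as given): [6, 11, 14, 8]
Waiting times:
  Job 1: wait = 0
  Job 2: wait = 6
  Job 3: wait = 17
  Job 4: wait = 31
Sum of waiting times = 54
Average waiting time = 54/4 = 13.5

13.5


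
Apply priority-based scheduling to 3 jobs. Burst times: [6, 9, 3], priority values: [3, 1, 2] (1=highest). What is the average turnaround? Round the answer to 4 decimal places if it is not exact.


Sort by priority (ascending = highest first):
Order: [(1, 9), (2, 3), (3, 6)]
Completion times:
  Priority 1, burst=9, C=9
  Priority 2, burst=3, C=12
  Priority 3, burst=6, C=18
Average turnaround = 39/3 = 13.0

13.0


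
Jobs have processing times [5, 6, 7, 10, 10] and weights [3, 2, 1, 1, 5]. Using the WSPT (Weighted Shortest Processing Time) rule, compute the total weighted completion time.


Compute p/w ratios and sort ascending (WSPT): [(5, 3), (10, 5), (6, 2), (7, 1), (10, 1)]
Compute weighted completion times:
  Job (p=5,w=3): C=5, w*C=3*5=15
  Job (p=10,w=5): C=15, w*C=5*15=75
  Job (p=6,w=2): C=21, w*C=2*21=42
  Job (p=7,w=1): C=28, w*C=1*28=28
  Job (p=10,w=1): C=38, w*C=1*38=38
Total weighted completion time = 198

198


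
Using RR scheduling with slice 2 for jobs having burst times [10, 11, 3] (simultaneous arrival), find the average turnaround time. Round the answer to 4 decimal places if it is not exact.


Time quantum = 2
Execution trace:
  J1 runs 2 units, time = 2
  J2 runs 2 units, time = 4
  J3 runs 2 units, time = 6
  J1 runs 2 units, time = 8
  J2 runs 2 units, time = 10
  J3 runs 1 units, time = 11
  J1 runs 2 units, time = 13
  J2 runs 2 units, time = 15
  J1 runs 2 units, time = 17
  J2 runs 2 units, time = 19
  J1 runs 2 units, time = 21
  J2 runs 2 units, time = 23
  J2 runs 1 units, time = 24
Finish times: [21, 24, 11]
Average turnaround = 56/3 = 18.6667

18.6667


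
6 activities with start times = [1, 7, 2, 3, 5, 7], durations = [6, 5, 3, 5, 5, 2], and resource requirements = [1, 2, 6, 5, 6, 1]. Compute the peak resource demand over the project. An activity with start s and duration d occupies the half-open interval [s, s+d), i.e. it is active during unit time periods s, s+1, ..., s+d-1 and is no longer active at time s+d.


Each activity i is active on [start_i, start_i + duration_i).
Compute total resource usage per time slot:
  t=0: active resources = [], total = 0
  t=1: active resources = [1], total = 1
  t=2: active resources = [1, 6], total = 7
  t=3: active resources = [1, 6, 5], total = 12
  t=4: active resources = [1, 6, 5], total = 12
  t=5: active resources = [1, 5, 6], total = 12
  t=6: active resources = [1, 5, 6], total = 12
  t=7: active resources = [2, 5, 6, 1], total = 14
  t=8: active resources = [2, 6, 1], total = 9
  t=9: active resources = [2, 6], total = 8
  t=10: active resources = [2], total = 2
  t=11: active resources = [2], total = 2
Peak resource demand = 14

14


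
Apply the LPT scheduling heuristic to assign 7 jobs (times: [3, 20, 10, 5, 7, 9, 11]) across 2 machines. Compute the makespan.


Sort jobs in decreasing order (LPT): [20, 11, 10, 9, 7, 5, 3]
Assign each job to the least loaded machine:
  Machine 1: jobs [20, 9, 3], load = 32
  Machine 2: jobs [11, 10, 7, 5], load = 33
Makespan = max load = 33

33


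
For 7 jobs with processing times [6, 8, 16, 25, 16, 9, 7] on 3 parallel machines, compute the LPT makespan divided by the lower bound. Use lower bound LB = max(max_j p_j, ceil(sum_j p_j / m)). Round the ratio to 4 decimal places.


LPT order: [25, 16, 16, 9, 8, 7, 6]
Machine loads after assignment: [31, 25, 31]
LPT makespan = 31
Lower bound = max(max_job, ceil(total/3)) = max(25, 29) = 29
Ratio = 31 / 29 = 1.069

1.069


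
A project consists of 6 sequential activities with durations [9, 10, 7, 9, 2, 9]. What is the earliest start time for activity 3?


Activity 3 starts after activities 1 through 2 complete.
Predecessor durations: [9, 10]
ES = 9 + 10 = 19

19


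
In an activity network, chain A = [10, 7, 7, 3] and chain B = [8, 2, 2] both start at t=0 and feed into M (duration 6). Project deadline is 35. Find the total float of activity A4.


Forward pass: ES(A4) = sum of predecessors on chain A = 24
EF = ES + duration = 24 + 3 = 27
Backward pass: LF(M) = deadline = 35; LS(M) = 35 - 6 = 29
LF(A4) = LS(M) - sum(successors on chain A) = 29 - 0 = 29
LS = LF - duration = 29 - 3 = 26
Total float = LS - ES = 26 - 24 = 2

2


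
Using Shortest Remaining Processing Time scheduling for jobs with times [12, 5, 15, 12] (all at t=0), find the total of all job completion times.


Since all jobs arrive at t=0, SRPT equals SPT ordering.
SPT order: [5, 12, 12, 15]
Completion times:
  Job 1: p=5, C=5
  Job 2: p=12, C=17
  Job 3: p=12, C=29
  Job 4: p=15, C=44
Total completion time = 5 + 17 + 29 + 44 = 95

95


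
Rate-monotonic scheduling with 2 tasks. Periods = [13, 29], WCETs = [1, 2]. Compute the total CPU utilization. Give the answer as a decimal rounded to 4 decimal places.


Compute individual utilizations (exact fractions):
  Task 1: C/T = 1/13 (approx. 0.0769)
  Task 2: C/T = 2/29 (approx. 0.069)
Total utilization U = 1/13 + 2/29 = 55/377
Rounded to 4 decimal places: U = 0.1459
RM (Liu & Layland) bound for 2 tasks = 0.828427; compare with U = 55/377 (approx. 0.145889)
U <= bound, so schedulable by RM sufficient condition.

0.1459


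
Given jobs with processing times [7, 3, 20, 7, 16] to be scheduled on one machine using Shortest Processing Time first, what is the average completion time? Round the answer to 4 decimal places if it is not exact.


Sort jobs by processing time (SPT order): [3, 7, 7, 16, 20]
Compute completion times sequentially:
  Job 1: processing = 3, completes at 3
  Job 2: processing = 7, completes at 10
  Job 3: processing = 7, completes at 17
  Job 4: processing = 16, completes at 33
  Job 5: processing = 20, completes at 53
Sum of completion times = 116
Average completion time = 116/5 = 23.2

23.2


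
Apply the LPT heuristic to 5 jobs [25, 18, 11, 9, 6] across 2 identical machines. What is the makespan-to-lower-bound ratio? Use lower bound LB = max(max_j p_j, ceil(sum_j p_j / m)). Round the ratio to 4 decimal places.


LPT order: [25, 18, 11, 9, 6]
Machine loads after assignment: [34, 35]
LPT makespan = 35
Lower bound = max(max_job, ceil(total/2)) = max(25, 35) = 35
Ratio = 35 / 35 = 1.0

1.0


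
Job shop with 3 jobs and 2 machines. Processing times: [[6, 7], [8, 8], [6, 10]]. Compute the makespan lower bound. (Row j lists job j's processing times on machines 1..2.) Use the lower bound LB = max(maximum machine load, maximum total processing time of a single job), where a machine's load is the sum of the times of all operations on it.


Machine loads:
  Machine 1: 6 + 8 + 6 = 20
  Machine 2: 7 + 8 + 10 = 25
Max machine load = 25
Job totals:
  Job 1: 13
  Job 2: 16
  Job 3: 16
Max job total = 16
Lower bound = max(25, 16) = 25

25


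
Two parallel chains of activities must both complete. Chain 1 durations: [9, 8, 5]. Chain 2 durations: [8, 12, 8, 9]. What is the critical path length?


Path A total = 9 + 8 + 5 = 22
Path B total = 8 + 12 + 8 + 9 = 37
Critical path = longest path = max(22, 37) = 37

37


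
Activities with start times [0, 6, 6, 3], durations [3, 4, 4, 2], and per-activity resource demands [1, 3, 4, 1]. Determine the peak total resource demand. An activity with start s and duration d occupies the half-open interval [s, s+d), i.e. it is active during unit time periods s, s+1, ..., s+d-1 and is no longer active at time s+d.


Each activity i is active on [start_i, start_i + duration_i).
Compute total resource usage per time slot:
  t=0: active resources = [1], total = 1
  t=1: active resources = [1], total = 1
  t=2: active resources = [1], total = 1
  t=3: active resources = [1], total = 1
  t=4: active resources = [1], total = 1
  t=5: active resources = [], total = 0
  t=6: active resources = [3, 4], total = 7
  t=7: active resources = [3, 4], total = 7
  t=8: active resources = [3, 4], total = 7
  t=9: active resources = [3, 4], total = 7
Peak resource demand = 7

7


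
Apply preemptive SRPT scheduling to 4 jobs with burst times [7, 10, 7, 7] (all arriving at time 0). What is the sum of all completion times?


Since all jobs arrive at t=0, SRPT equals SPT ordering.
SPT order: [7, 7, 7, 10]
Completion times:
  Job 1: p=7, C=7
  Job 2: p=7, C=14
  Job 3: p=7, C=21
  Job 4: p=10, C=31
Total completion time = 7 + 14 + 21 + 31 = 73

73


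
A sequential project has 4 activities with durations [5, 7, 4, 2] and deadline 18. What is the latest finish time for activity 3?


LF(activity 3) = deadline - sum of successor durations
Successors: activities 4 through 4 with durations [2]
Sum of successor durations = 2
LF = 18 - 2 = 16

16


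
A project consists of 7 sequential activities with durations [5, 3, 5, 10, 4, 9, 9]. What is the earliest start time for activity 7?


Activity 7 starts after activities 1 through 6 complete.
Predecessor durations: [5, 3, 5, 10, 4, 9]
ES = 5 + 3 + 5 + 10 + 4 + 9 = 36

36


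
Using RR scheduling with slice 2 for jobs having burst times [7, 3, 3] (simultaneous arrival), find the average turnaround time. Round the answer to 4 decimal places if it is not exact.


Time quantum = 2
Execution trace:
  J1 runs 2 units, time = 2
  J2 runs 2 units, time = 4
  J3 runs 2 units, time = 6
  J1 runs 2 units, time = 8
  J2 runs 1 units, time = 9
  J3 runs 1 units, time = 10
  J1 runs 2 units, time = 12
  J1 runs 1 units, time = 13
Finish times: [13, 9, 10]
Average turnaround = 32/3 = 10.6667

10.6667


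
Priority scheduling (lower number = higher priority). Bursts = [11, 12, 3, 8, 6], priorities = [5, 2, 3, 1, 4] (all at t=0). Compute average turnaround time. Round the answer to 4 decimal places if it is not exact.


Sort by priority (ascending = highest first):
Order: [(1, 8), (2, 12), (3, 3), (4, 6), (5, 11)]
Completion times:
  Priority 1, burst=8, C=8
  Priority 2, burst=12, C=20
  Priority 3, burst=3, C=23
  Priority 4, burst=6, C=29
  Priority 5, burst=11, C=40
Average turnaround = 120/5 = 24.0

24.0


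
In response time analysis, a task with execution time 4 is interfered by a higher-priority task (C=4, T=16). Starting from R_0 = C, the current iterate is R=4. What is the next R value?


R_next = C + ceil(R_prev / T_hp) * C_hp
ceil(4 / 16) = ceil(0.25) = 1
Interference = 1 * 4 = 4
R_next = 4 + 4 = 8

8


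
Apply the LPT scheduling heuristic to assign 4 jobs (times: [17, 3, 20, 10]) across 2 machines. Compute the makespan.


Sort jobs in decreasing order (LPT): [20, 17, 10, 3]
Assign each job to the least loaded machine:
  Machine 1: jobs [20, 3], load = 23
  Machine 2: jobs [17, 10], load = 27
Makespan = max load = 27

27


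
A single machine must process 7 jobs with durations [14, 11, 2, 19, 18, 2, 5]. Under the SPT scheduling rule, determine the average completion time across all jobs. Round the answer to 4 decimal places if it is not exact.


Sort jobs by processing time (SPT order): [2, 2, 5, 11, 14, 18, 19]
Compute completion times sequentially:
  Job 1: processing = 2, completes at 2
  Job 2: processing = 2, completes at 4
  Job 3: processing = 5, completes at 9
  Job 4: processing = 11, completes at 20
  Job 5: processing = 14, completes at 34
  Job 6: processing = 18, completes at 52
  Job 7: processing = 19, completes at 71
Sum of completion times = 192
Average completion time = 192/7 = 27.4286

27.4286


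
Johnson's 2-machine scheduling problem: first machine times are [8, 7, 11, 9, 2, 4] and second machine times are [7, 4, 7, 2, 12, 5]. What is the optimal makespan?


Apply Johnson's rule:
  Group 1 (a <= b): [(5, 2, 12), (6, 4, 5)]
  Group 2 (a > b): [(1, 8, 7), (3, 11, 7), (2, 7, 4), (4, 9, 2)]
Optimal job order: [5, 6, 1, 3, 2, 4]
Schedule:
  Job 5: M1 done at 2, M2 done at 14
  Job 6: M1 done at 6, M2 done at 19
  Job 1: M1 done at 14, M2 done at 26
  Job 3: M1 done at 25, M2 done at 33
  Job 2: M1 done at 32, M2 done at 37
  Job 4: M1 done at 41, M2 done at 43
Makespan = 43

43


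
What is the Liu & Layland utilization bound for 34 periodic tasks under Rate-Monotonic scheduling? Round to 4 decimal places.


Compute 2^(1/34) = 1.0205959096
Subtract 1: 1.0205959096 - 1 = 0.0205959096
Multiply by n: 34 * 0.0205959096 = 0.7002609264
Round to 4 dp: 0.7003

0.7003


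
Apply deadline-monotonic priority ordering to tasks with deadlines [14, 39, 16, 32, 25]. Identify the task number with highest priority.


Sort tasks by relative deadline (ascending):
  Task 1: deadline = 14
  Task 3: deadline = 16
  Task 5: deadline = 25
  Task 4: deadline = 32
  Task 2: deadline = 39
Priority order (highest first): [1, 3, 5, 4, 2]
Highest priority task = 1

1


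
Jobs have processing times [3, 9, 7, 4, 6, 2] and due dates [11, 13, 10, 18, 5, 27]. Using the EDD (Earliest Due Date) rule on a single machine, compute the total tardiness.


Sort by due date (EDD order): [(6, 5), (7, 10), (3, 11), (9, 13), (4, 18), (2, 27)]
Compute completion times and tardiness:
  Job 1: p=6, d=5, C=6, tardiness=max(0,6-5)=1
  Job 2: p=7, d=10, C=13, tardiness=max(0,13-10)=3
  Job 3: p=3, d=11, C=16, tardiness=max(0,16-11)=5
  Job 4: p=9, d=13, C=25, tardiness=max(0,25-13)=12
  Job 5: p=4, d=18, C=29, tardiness=max(0,29-18)=11
  Job 6: p=2, d=27, C=31, tardiness=max(0,31-27)=4
Total tardiness = 36

36


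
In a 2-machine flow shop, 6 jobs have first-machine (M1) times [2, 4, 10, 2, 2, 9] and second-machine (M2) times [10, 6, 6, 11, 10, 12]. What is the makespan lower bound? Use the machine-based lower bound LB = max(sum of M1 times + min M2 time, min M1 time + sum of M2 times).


LB1 = sum(M1 times) + min(M2 times) = 29 + 6 = 35
LB2 = min(M1 times) + sum(M2 times) = 2 + 55 = 57
Lower bound = max(LB1, LB2) = max(35, 57) = 57

57


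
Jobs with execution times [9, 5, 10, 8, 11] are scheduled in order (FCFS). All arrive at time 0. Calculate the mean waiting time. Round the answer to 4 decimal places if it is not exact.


FCFS order (as given): [9, 5, 10, 8, 11]
Waiting times:
  Job 1: wait = 0
  Job 2: wait = 9
  Job 3: wait = 14
  Job 4: wait = 24
  Job 5: wait = 32
Sum of waiting times = 79
Average waiting time = 79/5 = 15.8

15.8


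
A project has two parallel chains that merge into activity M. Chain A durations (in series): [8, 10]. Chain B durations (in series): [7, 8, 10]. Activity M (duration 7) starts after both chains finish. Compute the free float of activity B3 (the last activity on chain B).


ES(B3) = sum of predecessors on chain B = 15
EF(B3) = ES + duration = 15 + 10 = 25
Successor of B3 is M. ES(M) = max(sum(A), sum(B)) = max(18, 25) = 25
Free float = ES(successor) - EF(current) = 25 - 25 = 0

0


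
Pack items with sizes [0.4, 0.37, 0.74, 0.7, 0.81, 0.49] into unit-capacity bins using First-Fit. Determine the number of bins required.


Place items sequentially using First-Fit:
  Item 0.4 -> new Bin 1
  Item 0.37 -> Bin 1 (now 0.77)
  Item 0.74 -> new Bin 2
  Item 0.7 -> new Bin 3
  Item 0.81 -> new Bin 4
  Item 0.49 -> new Bin 5
Total bins used = 5

5


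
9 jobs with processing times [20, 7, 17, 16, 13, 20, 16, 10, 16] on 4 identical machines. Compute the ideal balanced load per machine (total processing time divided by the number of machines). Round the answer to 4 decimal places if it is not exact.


Total processing time = 20 + 7 + 17 + 16 + 13 + 20 + 16 + 10 + 16 = 135
Number of machines = 4
Ideal balanced load = 135 / 4 = 33.75

33.75


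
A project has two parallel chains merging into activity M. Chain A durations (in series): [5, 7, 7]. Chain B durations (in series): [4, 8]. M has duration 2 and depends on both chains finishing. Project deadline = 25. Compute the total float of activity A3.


Forward pass: ES(A3) = sum of predecessors on chain A = 12
EF = ES + duration = 12 + 7 = 19
Backward pass: LF(M) = deadline = 25; LS(M) = 25 - 2 = 23
LF(A3) = LS(M) - sum(successors on chain A) = 23 - 0 = 23
LS = LF - duration = 23 - 7 = 16
Total float = LS - ES = 16 - 12 = 4

4


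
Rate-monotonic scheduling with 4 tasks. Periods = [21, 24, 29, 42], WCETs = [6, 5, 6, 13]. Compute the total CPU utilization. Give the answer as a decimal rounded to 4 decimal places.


Compute individual utilizations (exact fractions):
  Task 1: C/T = 6/21 = 2/7 (approx. 0.2857)
  Task 2: C/T = 5/24 (approx. 0.2083)
  Task 3: C/T = 6/29 (approx. 0.2069)
  Task 4: C/T = 13/42 (approx. 0.3095)
Total utilization U = 2/7 + 5/24 + 6/29 + 13/42 = 1641/1624
Rounded to 4 decimal places: U = 1.0105
RM (Liu & Layland) bound for 4 tasks = 0.756828; compare with U = 1641/1624 (approx. 1.010468)
U > 1, so the task set is not schedulable (processor overloaded).

1.0105


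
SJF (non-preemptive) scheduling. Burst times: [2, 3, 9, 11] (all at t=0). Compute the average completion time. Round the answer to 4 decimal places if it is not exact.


SJF order (ascending): [2, 3, 9, 11]
Completion times:
  Job 1: burst=2, C=2
  Job 2: burst=3, C=5
  Job 3: burst=9, C=14
  Job 4: burst=11, C=25
Average completion = 46/4 = 11.5

11.5


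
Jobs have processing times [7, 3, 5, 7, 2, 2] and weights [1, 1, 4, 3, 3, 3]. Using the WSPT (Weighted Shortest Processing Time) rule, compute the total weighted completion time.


Compute p/w ratios and sort ascending (WSPT): [(2, 3), (2, 3), (5, 4), (7, 3), (3, 1), (7, 1)]
Compute weighted completion times:
  Job (p=2,w=3): C=2, w*C=3*2=6
  Job (p=2,w=3): C=4, w*C=3*4=12
  Job (p=5,w=4): C=9, w*C=4*9=36
  Job (p=7,w=3): C=16, w*C=3*16=48
  Job (p=3,w=1): C=19, w*C=1*19=19
  Job (p=7,w=1): C=26, w*C=1*26=26
Total weighted completion time = 147

147


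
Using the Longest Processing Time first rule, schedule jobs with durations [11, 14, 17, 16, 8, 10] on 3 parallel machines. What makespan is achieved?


Sort jobs in decreasing order (LPT): [17, 16, 14, 11, 10, 8]
Assign each job to the least loaded machine:
  Machine 1: jobs [17, 8], load = 25
  Machine 2: jobs [16, 10], load = 26
  Machine 3: jobs [14, 11], load = 25
Makespan = max load = 26

26


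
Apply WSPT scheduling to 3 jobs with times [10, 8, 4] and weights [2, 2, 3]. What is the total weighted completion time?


Compute p/w ratios and sort ascending (WSPT): [(4, 3), (8, 2), (10, 2)]
Compute weighted completion times:
  Job (p=4,w=3): C=4, w*C=3*4=12
  Job (p=8,w=2): C=12, w*C=2*12=24
  Job (p=10,w=2): C=22, w*C=2*22=44
Total weighted completion time = 80

80


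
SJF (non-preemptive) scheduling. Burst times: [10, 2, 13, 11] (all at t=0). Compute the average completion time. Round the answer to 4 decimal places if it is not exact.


SJF order (ascending): [2, 10, 11, 13]
Completion times:
  Job 1: burst=2, C=2
  Job 2: burst=10, C=12
  Job 3: burst=11, C=23
  Job 4: burst=13, C=36
Average completion = 73/4 = 18.25

18.25


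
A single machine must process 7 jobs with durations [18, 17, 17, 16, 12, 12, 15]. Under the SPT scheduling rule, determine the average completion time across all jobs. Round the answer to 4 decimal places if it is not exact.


Sort jobs by processing time (SPT order): [12, 12, 15, 16, 17, 17, 18]
Compute completion times sequentially:
  Job 1: processing = 12, completes at 12
  Job 2: processing = 12, completes at 24
  Job 3: processing = 15, completes at 39
  Job 4: processing = 16, completes at 55
  Job 5: processing = 17, completes at 72
  Job 6: processing = 17, completes at 89
  Job 7: processing = 18, completes at 107
Sum of completion times = 398
Average completion time = 398/7 = 56.8571

56.8571


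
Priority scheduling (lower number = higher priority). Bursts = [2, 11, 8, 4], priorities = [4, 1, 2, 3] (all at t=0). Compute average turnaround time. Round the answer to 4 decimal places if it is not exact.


Sort by priority (ascending = highest first):
Order: [(1, 11), (2, 8), (3, 4), (4, 2)]
Completion times:
  Priority 1, burst=11, C=11
  Priority 2, burst=8, C=19
  Priority 3, burst=4, C=23
  Priority 4, burst=2, C=25
Average turnaround = 78/4 = 19.5

19.5


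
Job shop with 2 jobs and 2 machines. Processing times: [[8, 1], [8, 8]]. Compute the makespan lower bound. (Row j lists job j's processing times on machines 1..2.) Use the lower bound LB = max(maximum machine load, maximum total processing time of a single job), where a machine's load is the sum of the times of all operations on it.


Machine loads:
  Machine 1: 8 + 8 = 16
  Machine 2: 1 + 8 = 9
Max machine load = 16
Job totals:
  Job 1: 9
  Job 2: 16
Max job total = 16
Lower bound = max(16, 16) = 16

16


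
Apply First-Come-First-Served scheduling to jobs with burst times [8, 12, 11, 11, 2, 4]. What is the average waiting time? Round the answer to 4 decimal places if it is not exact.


FCFS order (as given): [8, 12, 11, 11, 2, 4]
Waiting times:
  Job 1: wait = 0
  Job 2: wait = 8
  Job 3: wait = 20
  Job 4: wait = 31
  Job 5: wait = 42
  Job 6: wait = 44
Sum of waiting times = 145
Average waiting time = 145/6 = 24.1667

24.1667


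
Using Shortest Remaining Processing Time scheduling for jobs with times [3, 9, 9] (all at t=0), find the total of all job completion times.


Since all jobs arrive at t=0, SRPT equals SPT ordering.
SPT order: [3, 9, 9]
Completion times:
  Job 1: p=3, C=3
  Job 2: p=9, C=12
  Job 3: p=9, C=21
Total completion time = 3 + 12 + 21 = 36

36


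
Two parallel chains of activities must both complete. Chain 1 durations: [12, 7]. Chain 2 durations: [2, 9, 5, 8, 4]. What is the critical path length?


Path A total = 12 + 7 = 19
Path B total = 2 + 9 + 5 + 8 + 4 = 28
Critical path = longest path = max(19, 28) = 28

28


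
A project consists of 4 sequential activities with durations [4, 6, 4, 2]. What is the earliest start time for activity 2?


Activity 2 starts after activities 1 through 1 complete.
Predecessor durations: [4]
ES = 4 = 4

4


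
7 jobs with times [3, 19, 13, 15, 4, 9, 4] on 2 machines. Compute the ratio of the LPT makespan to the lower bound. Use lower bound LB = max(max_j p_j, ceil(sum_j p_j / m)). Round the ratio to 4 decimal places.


LPT order: [19, 15, 13, 9, 4, 4, 3]
Machine loads after assignment: [35, 32]
LPT makespan = 35
Lower bound = max(max_job, ceil(total/2)) = max(19, 34) = 34
Ratio = 35 / 34 = 1.0294

1.0294


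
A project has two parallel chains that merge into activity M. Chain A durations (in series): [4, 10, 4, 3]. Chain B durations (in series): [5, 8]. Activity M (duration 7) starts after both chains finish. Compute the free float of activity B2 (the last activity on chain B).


ES(B2) = sum of predecessors on chain B = 5
EF(B2) = ES + duration = 5 + 8 = 13
Successor of B2 is M. ES(M) = max(sum(A), sum(B)) = max(21, 13) = 21
Free float = ES(successor) - EF(current) = 21 - 13 = 8

8


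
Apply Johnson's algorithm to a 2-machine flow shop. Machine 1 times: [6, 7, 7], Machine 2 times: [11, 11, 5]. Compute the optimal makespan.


Apply Johnson's rule:
  Group 1 (a <= b): [(1, 6, 11), (2, 7, 11)]
  Group 2 (a > b): [(3, 7, 5)]
Optimal job order: [1, 2, 3]
Schedule:
  Job 1: M1 done at 6, M2 done at 17
  Job 2: M1 done at 13, M2 done at 28
  Job 3: M1 done at 20, M2 done at 33
Makespan = 33

33


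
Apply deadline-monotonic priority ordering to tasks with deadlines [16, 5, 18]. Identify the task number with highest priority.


Sort tasks by relative deadline (ascending):
  Task 2: deadline = 5
  Task 1: deadline = 16
  Task 3: deadline = 18
Priority order (highest first): [2, 1, 3]
Highest priority task = 2

2


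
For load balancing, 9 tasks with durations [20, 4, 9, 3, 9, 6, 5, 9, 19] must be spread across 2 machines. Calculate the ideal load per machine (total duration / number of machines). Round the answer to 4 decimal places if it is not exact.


Total processing time = 20 + 4 + 9 + 3 + 9 + 6 + 5 + 9 + 19 = 84
Number of machines = 2
Ideal balanced load = 84 / 2 = 42.0

42.0


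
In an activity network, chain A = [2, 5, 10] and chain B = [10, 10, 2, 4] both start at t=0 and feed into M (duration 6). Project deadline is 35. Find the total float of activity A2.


Forward pass: ES(A2) = sum of predecessors on chain A = 2
EF = ES + duration = 2 + 5 = 7
Backward pass: LF(M) = deadline = 35; LS(M) = 35 - 6 = 29
LF(A2) = LS(M) - sum(successors on chain A) = 29 - 10 = 19
LS = LF - duration = 19 - 5 = 14
Total float = LS - ES = 14 - 2 = 12

12


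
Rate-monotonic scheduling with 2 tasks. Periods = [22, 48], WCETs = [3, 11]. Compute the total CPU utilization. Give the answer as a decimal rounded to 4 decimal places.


Compute individual utilizations (exact fractions):
  Task 1: C/T = 3/22 (approx. 0.1364)
  Task 2: C/T = 11/48 (approx. 0.2292)
Total utilization U = 3/22 + 11/48 = 193/528
Rounded to 4 decimal places: U = 0.3655
RM (Liu & Layland) bound for 2 tasks = 0.828427; compare with U = 193/528 (approx. 0.365530)
U <= bound, so schedulable by RM sufficient condition.

0.3655


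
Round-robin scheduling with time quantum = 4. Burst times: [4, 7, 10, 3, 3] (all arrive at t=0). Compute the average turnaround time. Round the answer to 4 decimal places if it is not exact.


Time quantum = 4
Execution trace:
  J1 runs 4 units, time = 4
  J2 runs 4 units, time = 8
  J3 runs 4 units, time = 12
  J4 runs 3 units, time = 15
  J5 runs 3 units, time = 18
  J2 runs 3 units, time = 21
  J3 runs 4 units, time = 25
  J3 runs 2 units, time = 27
Finish times: [4, 21, 27, 15, 18]
Average turnaround = 85/5 = 17.0

17.0


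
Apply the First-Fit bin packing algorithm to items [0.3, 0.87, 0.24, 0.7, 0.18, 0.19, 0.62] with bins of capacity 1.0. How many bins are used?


Place items sequentially using First-Fit:
  Item 0.3 -> new Bin 1
  Item 0.87 -> new Bin 2
  Item 0.24 -> Bin 1 (now 0.54)
  Item 0.7 -> new Bin 3
  Item 0.18 -> Bin 1 (now 0.72)
  Item 0.19 -> Bin 1 (now 0.91)
  Item 0.62 -> new Bin 4
Total bins used = 4

4


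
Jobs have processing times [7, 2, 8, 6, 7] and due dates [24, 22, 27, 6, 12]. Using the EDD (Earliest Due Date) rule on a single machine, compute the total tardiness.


Sort by due date (EDD order): [(6, 6), (7, 12), (2, 22), (7, 24), (8, 27)]
Compute completion times and tardiness:
  Job 1: p=6, d=6, C=6, tardiness=max(0,6-6)=0
  Job 2: p=7, d=12, C=13, tardiness=max(0,13-12)=1
  Job 3: p=2, d=22, C=15, tardiness=max(0,15-22)=0
  Job 4: p=7, d=24, C=22, tardiness=max(0,22-24)=0
  Job 5: p=8, d=27, C=30, tardiness=max(0,30-27)=3
Total tardiness = 4

4


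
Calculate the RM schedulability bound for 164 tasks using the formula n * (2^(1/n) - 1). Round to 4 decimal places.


Compute 2^(1/164) = 1.0042354515
Subtract 1: 1.0042354515 - 1 = 0.0042354515
Multiply by n: 164 * 0.0042354515 = 0.6946140460
Round to 4 dp: 0.6946

0.6946


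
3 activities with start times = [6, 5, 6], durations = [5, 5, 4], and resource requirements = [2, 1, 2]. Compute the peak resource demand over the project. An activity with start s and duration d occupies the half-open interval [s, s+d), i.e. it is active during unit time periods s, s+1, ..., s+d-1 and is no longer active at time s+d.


Each activity i is active on [start_i, start_i + duration_i).
Compute total resource usage per time slot:
  t=0: active resources = [], total = 0
  t=1: active resources = [], total = 0
  t=2: active resources = [], total = 0
  t=3: active resources = [], total = 0
  t=4: active resources = [], total = 0
  t=5: active resources = [1], total = 1
  t=6: active resources = [2, 1, 2], total = 5
  t=7: active resources = [2, 1, 2], total = 5
  t=8: active resources = [2, 1, 2], total = 5
  t=9: active resources = [2, 1, 2], total = 5
  t=10: active resources = [2], total = 2
Peak resource demand = 5

5


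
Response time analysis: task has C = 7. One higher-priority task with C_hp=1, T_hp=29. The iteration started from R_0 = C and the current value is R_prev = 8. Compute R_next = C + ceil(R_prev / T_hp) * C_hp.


R_next = C + ceil(R_prev / T_hp) * C_hp
ceil(8 / 29) = ceil(0.2759) = 1
Interference = 1 * 1 = 1
R_next = 7 + 1 = 8
R_next = R_prev, so the iteration has converged (response time = 8).

8


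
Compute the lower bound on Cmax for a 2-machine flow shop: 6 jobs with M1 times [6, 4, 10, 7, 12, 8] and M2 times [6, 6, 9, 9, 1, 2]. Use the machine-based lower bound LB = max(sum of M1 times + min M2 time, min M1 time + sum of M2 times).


LB1 = sum(M1 times) + min(M2 times) = 47 + 1 = 48
LB2 = min(M1 times) + sum(M2 times) = 4 + 33 = 37
Lower bound = max(LB1, LB2) = max(48, 37) = 48

48


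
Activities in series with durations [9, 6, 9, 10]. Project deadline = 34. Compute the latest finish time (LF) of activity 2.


LF(activity 2) = deadline - sum of successor durations
Successors: activities 3 through 4 with durations [9, 10]
Sum of successor durations = 19
LF = 34 - 19 = 15

15


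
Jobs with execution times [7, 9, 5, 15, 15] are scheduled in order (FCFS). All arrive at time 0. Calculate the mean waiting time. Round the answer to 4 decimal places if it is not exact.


FCFS order (as given): [7, 9, 5, 15, 15]
Waiting times:
  Job 1: wait = 0
  Job 2: wait = 7
  Job 3: wait = 16
  Job 4: wait = 21
  Job 5: wait = 36
Sum of waiting times = 80
Average waiting time = 80/5 = 16.0

16.0


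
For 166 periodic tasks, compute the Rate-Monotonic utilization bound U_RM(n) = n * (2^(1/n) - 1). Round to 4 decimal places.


Compute 2^(1/166) = 1.0041843153
Subtract 1: 1.0041843153 - 1 = 0.0041843153
Multiply by n: 166 * 0.0041843153 = 0.6945963398
Round to 4 dp: 0.6946

0.6946


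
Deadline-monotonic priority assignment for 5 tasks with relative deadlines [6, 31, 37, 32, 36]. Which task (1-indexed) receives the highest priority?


Sort tasks by relative deadline (ascending):
  Task 1: deadline = 6
  Task 2: deadline = 31
  Task 4: deadline = 32
  Task 5: deadline = 36
  Task 3: deadline = 37
Priority order (highest first): [1, 2, 4, 5, 3]
Highest priority task = 1

1


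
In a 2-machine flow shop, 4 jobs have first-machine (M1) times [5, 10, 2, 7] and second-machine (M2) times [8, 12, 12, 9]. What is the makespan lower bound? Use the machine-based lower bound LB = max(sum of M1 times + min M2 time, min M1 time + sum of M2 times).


LB1 = sum(M1 times) + min(M2 times) = 24 + 8 = 32
LB2 = min(M1 times) + sum(M2 times) = 2 + 41 = 43
Lower bound = max(LB1, LB2) = max(32, 43) = 43

43


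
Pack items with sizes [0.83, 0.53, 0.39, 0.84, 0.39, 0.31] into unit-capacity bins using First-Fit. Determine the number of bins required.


Place items sequentially using First-Fit:
  Item 0.83 -> new Bin 1
  Item 0.53 -> new Bin 2
  Item 0.39 -> Bin 2 (now 0.92)
  Item 0.84 -> new Bin 3
  Item 0.39 -> new Bin 4
  Item 0.31 -> Bin 4 (now 0.7)
Total bins used = 4

4


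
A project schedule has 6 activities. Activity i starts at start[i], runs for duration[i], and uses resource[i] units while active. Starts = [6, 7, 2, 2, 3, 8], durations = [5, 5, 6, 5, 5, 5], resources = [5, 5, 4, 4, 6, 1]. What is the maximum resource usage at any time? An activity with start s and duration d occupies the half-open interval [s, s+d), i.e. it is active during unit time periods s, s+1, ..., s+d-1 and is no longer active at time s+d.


Each activity i is active on [start_i, start_i + duration_i).
Compute total resource usage per time slot:
  t=0: active resources = [], total = 0
  t=1: active resources = [], total = 0
  t=2: active resources = [4, 4], total = 8
  t=3: active resources = [4, 4, 6], total = 14
  t=4: active resources = [4, 4, 6], total = 14
  t=5: active resources = [4, 4, 6], total = 14
  t=6: active resources = [5, 4, 4, 6], total = 19
  t=7: active resources = [5, 5, 4, 6], total = 20
  t=8: active resources = [5, 5, 1], total = 11
  t=9: active resources = [5, 5, 1], total = 11
  t=10: active resources = [5, 5, 1], total = 11
  t=11: active resources = [5, 1], total = 6
  t=12: active resources = [1], total = 1
Peak resource demand = 20

20


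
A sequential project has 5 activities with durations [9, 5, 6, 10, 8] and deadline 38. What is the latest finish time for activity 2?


LF(activity 2) = deadline - sum of successor durations
Successors: activities 3 through 5 with durations [6, 10, 8]
Sum of successor durations = 24
LF = 38 - 24 = 14

14


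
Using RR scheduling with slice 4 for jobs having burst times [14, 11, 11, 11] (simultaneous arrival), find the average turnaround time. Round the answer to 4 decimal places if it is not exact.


Time quantum = 4
Execution trace:
  J1 runs 4 units, time = 4
  J2 runs 4 units, time = 8
  J3 runs 4 units, time = 12
  J4 runs 4 units, time = 16
  J1 runs 4 units, time = 20
  J2 runs 4 units, time = 24
  J3 runs 4 units, time = 28
  J4 runs 4 units, time = 32
  J1 runs 4 units, time = 36
  J2 runs 3 units, time = 39
  J3 runs 3 units, time = 42
  J4 runs 3 units, time = 45
  J1 runs 2 units, time = 47
Finish times: [47, 39, 42, 45]
Average turnaround = 173/4 = 43.25

43.25


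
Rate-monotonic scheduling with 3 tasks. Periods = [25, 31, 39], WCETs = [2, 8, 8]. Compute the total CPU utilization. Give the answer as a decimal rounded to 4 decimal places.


Compute individual utilizations (exact fractions):
  Task 1: C/T = 2/25 (approx. 0.08)
  Task 2: C/T = 8/31 (approx. 0.2581)
  Task 3: C/T = 8/39 (approx. 0.2051)
Total utilization U = 2/25 + 8/31 + 8/39 = 16418/30225
Rounded to 4 decimal places: U = 0.5432
RM (Liu & Layland) bound for 3 tasks = 0.779763; compare with U = 16418/30225 (approx. 0.543193)
U <= bound, so schedulable by RM sufficient condition.

0.5432


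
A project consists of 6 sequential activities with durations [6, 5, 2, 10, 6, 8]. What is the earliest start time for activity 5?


Activity 5 starts after activities 1 through 4 complete.
Predecessor durations: [6, 5, 2, 10]
ES = 6 + 5 + 2 + 10 = 23

23


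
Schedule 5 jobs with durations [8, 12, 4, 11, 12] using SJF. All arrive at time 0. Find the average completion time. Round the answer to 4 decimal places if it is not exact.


SJF order (ascending): [4, 8, 11, 12, 12]
Completion times:
  Job 1: burst=4, C=4
  Job 2: burst=8, C=12
  Job 3: burst=11, C=23
  Job 4: burst=12, C=35
  Job 5: burst=12, C=47
Average completion = 121/5 = 24.2

24.2


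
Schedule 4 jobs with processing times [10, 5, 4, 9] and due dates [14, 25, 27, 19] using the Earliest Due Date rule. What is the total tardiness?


Sort by due date (EDD order): [(10, 14), (9, 19), (5, 25), (4, 27)]
Compute completion times and tardiness:
  Job 1: p=10, d=14, C=10, tardiness=max(0,10-14)=0
  Job 2: p=9, d=19, C=19, tardiness=max(0,19-19)=0
  Job 3: p=5, d=25, C=24, tardiness=max(0,24-25)=0
  Job 4: p=4, d=27, C=28, tardiness=max(0,28-27)=1
Total tardiness = 1

1


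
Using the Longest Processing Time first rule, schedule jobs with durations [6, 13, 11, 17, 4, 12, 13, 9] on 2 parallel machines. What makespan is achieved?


Sort jobs in decreasing order (LPT): [17, 13, 13, 12, 11, 9, 6, 4]
Assign each job to the least loaded machine:
  Machine 1: jobs [17, 12, 9, 4], load = 42
  Machine 2: jobs [13, 13, 11, 6], load = 43
Makespan = max load = 43

43


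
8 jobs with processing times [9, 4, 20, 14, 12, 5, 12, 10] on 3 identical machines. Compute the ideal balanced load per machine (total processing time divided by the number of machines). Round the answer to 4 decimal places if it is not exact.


Total processing time = 9 + 4 + 20 + 14 + 12 + 5 + 12 + 10 = 86
Number of machines = 3
Ideal balanced load = 86 / 3 = 28.6667

28.6667


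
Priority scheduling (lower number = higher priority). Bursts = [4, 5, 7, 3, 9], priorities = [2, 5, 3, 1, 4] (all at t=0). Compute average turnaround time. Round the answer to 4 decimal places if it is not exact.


Sort by priority (ascending = highest first):
Order: [(1, 3), (2, 4), (3, 7), (4, 9), (5, 5)]
Completion times:
  Priority 1, burst=3, C=3
  Priority 2, burst=4, C=7
  Priority 3, burst=7, C=14
  Priority 4, burst=9, C=23
  Priority 5, burst=5, C=28
Average turnaround = 75/5 = 15.0

15.0
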